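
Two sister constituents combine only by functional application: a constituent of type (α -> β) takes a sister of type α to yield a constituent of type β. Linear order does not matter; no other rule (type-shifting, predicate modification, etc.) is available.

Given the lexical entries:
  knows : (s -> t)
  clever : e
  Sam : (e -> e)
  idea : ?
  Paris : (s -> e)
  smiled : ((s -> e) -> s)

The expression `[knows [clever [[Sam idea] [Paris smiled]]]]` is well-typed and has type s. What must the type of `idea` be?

((e -> e) -> (s -> (e -> ((s -> t) -> s))))

[knows [clever [[Sam idea] [Paris smiled]]]] is required to be s. knows : (s -> t) cannot yield s as functor, so [clever [[Sam idea] [Paris smiled]]] : ((s -> t) -> s).
[clever [[Sam idea] [Paris smiled]]] is required to be ((s -> t) -> s). clever : e cannot yield ((s -> t) -> s) as functor, so [[Sam idea] [Paris smiled]] : (e -> ((s -> t) -> s)).
[[Sam idea] [Paris smiled]] is required to be (e -> ((s -> t) -> s)). [Paris smiled] : s cannot yield (e -> ((s -> t) -> s)) as functor, so [Sam idea] : (s -> (e -> ((s -> t) -> s))).
[Sam idea] is required to be (s -> (e -> ((s -> t) -> s))). Sam : (e -> e) cannot yield (s -> (e -> ((s -> t) -> s))) as functor, so idea : ((e -> e) -> (s -> (e -> ((s -> t) -> s)))).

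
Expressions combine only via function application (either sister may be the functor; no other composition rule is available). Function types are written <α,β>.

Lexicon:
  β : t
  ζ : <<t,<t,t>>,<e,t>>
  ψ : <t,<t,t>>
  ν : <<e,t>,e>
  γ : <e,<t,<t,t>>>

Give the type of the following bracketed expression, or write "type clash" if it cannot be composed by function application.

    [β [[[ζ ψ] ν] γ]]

At [ζ ψ], ζ : <<t,<t,t>>,<e,t>> takes ψ : <t,<t,t>>, giving <e,t>.
At [[ζ ψ] ν], ν : <<e,t>,e> takes [ζ ψ] : <e,t>, giving e.
At [[[ζ ψ] ν] γ], γ : <e,<t,<t,t>>> takes [[ζ ψ] ν] : e, giving <t,<t,t>>.
At [β [[[ζ ψ] ν] γ]], [[[ζ ψ] ν] γ] : <t,<t,t>> takes β : t, giving <t,t>.

<t,t>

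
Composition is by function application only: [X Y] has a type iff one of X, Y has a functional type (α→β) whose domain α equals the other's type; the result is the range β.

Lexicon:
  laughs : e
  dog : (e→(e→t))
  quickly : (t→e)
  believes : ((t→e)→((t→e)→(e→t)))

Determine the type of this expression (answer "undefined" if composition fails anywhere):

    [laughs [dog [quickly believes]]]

[quickly believes]: ((t→e)→((t→e)→(e→t))) applied to (t→e) yields ((t→e)→(e→t)).
At [dog [quickly believes]]: neither (e→(e→t)) nor ((t→e)→(e→t)) can take the other as argument; the node is ill-typed.

undefined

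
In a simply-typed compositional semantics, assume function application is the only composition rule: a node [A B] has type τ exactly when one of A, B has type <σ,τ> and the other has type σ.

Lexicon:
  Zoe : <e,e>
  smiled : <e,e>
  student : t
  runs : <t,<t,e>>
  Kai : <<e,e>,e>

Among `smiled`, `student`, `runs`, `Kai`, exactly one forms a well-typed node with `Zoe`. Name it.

Kai

smiled : <e,e> — does not combine with Zoe.
student : t — does not combine with Zoe.
runs : <t,<t,e>> — does not combine with Zoe.
Kai — combines: Kai : <<e,e>,e> takes Zoe : <e,e> as argument, giving e.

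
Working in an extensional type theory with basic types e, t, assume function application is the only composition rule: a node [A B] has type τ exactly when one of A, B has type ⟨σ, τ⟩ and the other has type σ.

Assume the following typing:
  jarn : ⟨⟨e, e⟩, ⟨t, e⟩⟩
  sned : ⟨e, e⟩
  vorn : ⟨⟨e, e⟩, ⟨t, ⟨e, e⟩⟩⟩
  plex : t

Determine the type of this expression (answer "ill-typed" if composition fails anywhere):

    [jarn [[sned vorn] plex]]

[sned vorn]: functor vorn : ⟨⟨e, e⟩, ⟨t, ⟨e, e⟩⟩⟩, argument sned : ⟨e, e⟩; result ⟨t, ⟨e, e⟩⟩.
[[sned vorn] plex]: functor [sned vorn] : ⟨t, ⟨e, e⟩⟩, argument plex : t; result ⟨e, e⟩.
[jarn [[sned vorn] plex]]: functor jarn : ⟨⟨e, e⟩, ⟨t, e⟩⟩, argument [[sned vorn] plex] : ⟨e, e⟩; result ⟨t, e⟩.

⟨t, e⟩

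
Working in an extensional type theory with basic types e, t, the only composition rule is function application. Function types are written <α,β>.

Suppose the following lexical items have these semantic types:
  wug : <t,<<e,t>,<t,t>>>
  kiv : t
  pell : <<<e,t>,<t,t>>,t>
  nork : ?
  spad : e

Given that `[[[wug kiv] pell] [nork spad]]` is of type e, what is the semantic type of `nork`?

<e,<t,e>>

At [[[wug kiv] pell] [nork spad]] (required: e): [[wug kiv] pell] is t, which is not a function with range e; hence [nork spad] is the functor — type <t,e>.
At [nork spad] (required: <t,e>): spad is e, which is not a function with range <t,e>; hence nork is the functor — type <e,<t,e>>.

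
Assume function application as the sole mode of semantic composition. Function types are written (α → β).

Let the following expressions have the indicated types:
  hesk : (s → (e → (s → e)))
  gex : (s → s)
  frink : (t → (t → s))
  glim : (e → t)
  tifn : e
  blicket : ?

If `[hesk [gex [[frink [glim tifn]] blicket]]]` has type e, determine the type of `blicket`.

((t → s) → ((s → s) → ((s → (e → (s → e))) → e)))

For [hesk [gex [[frink [glim tifn]] blicket]]] to have type e with hesk of type (s → (e → (s → e))), [gex [[frink [glim tifn]] blicket]] must be the function: [gex [[frink [glim tifn]] blicket]] : ((s → (e → (s → e))) → e).
For [gex [[frink [glim tifn]] blicket]] to have type ((s → (e → (s → e))) → e) with gex of type (s → s), [[frink [glim tifn]] blicket] must be the function: [[frink [glim tifn]] blicket] : ((s → s) → ((s → (e → (s → e))) → e)).
For [[frink [glim tifn]] blicket] to have type ((s → s) → ((s → (e → (s → e))) → e)) with [frink [glim tifn]] of type (t → s), blicket must be the function: blicket : ((t → s) → ((s → s) → ((s → (e → (s → e))) → e))).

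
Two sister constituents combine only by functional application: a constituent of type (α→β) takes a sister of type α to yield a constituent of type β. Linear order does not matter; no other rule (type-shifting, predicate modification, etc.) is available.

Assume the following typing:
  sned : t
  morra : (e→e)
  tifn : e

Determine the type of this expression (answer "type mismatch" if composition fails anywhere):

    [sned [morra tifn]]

[morra tifn]: morra is (e→e), tifn is e; result e.
[sned [morra tifn]]: t and e cannot combine by function application — type clash.

type mismatch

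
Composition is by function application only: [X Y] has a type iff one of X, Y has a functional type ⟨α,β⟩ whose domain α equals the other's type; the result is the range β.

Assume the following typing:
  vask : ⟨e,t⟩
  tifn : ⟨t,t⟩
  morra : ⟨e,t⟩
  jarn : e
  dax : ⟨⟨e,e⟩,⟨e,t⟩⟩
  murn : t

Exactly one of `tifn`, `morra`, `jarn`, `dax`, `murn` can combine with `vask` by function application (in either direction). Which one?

jarn

tifn : ⟨t,t⟩ — vask needs e; tifn needs t; neither fits.
morra : ⟨e,t⟩ — vask needs e; morra needs e; neither fits.
jarn — combines: vask : ⟨e,t⟩ takes jarn : e as argument, giving t.
dax : ⟨⟨e,e⟩,⟨e,t⟩⟩ — vask needs e; dax needs ⟨e,e⟩; neither fits.
murn : t — vask needs e; murn needs nothing (atomic); neither fits.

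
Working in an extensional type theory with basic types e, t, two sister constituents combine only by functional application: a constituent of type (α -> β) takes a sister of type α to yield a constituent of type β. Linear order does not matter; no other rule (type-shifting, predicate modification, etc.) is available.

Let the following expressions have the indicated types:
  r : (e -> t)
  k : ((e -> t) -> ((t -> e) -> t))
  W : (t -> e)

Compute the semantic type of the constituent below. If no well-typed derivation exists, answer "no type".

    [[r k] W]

t

[r k]: k is ((e -> t) -> ((t -> e) -> t)), r is (e -> t); result ((t -> e) -> t).
[[r k] W]: [r k] is ((t -> e) -> t), W is (t -> e); result t.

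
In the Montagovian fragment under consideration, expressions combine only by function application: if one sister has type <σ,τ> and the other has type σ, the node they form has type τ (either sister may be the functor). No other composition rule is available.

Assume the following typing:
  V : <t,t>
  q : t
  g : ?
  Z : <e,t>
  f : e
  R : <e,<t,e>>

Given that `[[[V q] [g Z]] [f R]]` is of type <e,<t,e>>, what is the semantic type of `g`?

At [[[V q] [g Z]] [f R]] (required: <e,<t,e>>): [f R] is <t,e>, which is not a function with range <e,<t,e>>; hence [[V q] [g Z]] is the functor — type <<t,e>,<e,<t,e>>>.
At [[V q] [g Z]] (required: <<t,e>,<e,<t,e>>>): [V q] is t, which is not a function with range <<t,e>,<e,<t,e>>>; hence [g Z] is the functor — type <t,<<t,e>,<e,<t,e>>>>.
At [g Z] (required: <t,<<t,e>,<e,<t,e>>>>): Z is <e,t>, which is not a function with range <t,<<t,e>,<e,<t,e>>>>; hence g is the functor — type <<e,t>,<t,<<t,e>,<e,<t,e>>>>>.

<<e,t>,<t,<<t,e>,<e,<t,e>>>>>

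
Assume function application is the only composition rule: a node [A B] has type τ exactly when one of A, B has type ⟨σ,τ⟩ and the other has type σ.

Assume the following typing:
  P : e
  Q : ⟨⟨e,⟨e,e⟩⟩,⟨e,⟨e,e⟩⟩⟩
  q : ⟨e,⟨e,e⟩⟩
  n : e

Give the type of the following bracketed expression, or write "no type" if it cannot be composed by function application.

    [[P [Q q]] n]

[Q q]: ⟨⟨e,⟨e,e⟩⟩,⟨e,⟨e,e⟩⟩⟩ applied to ⟨e,⟨e,e⟩⟩ yields ⟨e,⟨e,e⟩⟩.
[P [Q q]]: ⟨e,⟨e,e⟩⟩ applied to e yields ⟨e,e⟩.
[[P [Q q]] n]: ⟨e,e⟩ applied to e yields e.

e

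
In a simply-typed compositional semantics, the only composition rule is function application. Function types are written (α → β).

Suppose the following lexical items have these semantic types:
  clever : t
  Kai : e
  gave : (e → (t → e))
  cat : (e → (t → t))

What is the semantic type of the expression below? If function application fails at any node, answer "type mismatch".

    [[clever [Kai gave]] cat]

At [Kai gave], gave : (e → (t → e)) takes Kai : e, giving (t → e).
At [clever [Kai gave]], [Kai gave] : (t → e) takes clever : t, giving e.
At [[clever [Kai gave]] cat], cat : (e → (t → t)) takes [clever [Kai gave]] : e, giving (t → t).

(t → t)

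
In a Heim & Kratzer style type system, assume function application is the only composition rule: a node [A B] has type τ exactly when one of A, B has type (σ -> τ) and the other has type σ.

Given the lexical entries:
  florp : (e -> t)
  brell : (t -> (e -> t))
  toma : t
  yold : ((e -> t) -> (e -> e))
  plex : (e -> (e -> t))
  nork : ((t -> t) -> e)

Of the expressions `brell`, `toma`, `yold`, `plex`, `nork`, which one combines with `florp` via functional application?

brell : (t -> (e -> t)) — florp needs e; brell needs t; neither fits.
toma : t — florp needs e; toma needs nothing (atomic); neither fits.
yold — combines: yold : ((e -> t) -> (e -> e)) takes florp : (e -> t) as argument, giving (e -> e).
plex : (e -> (e -> t)) — florp needs e; plex needs e; neither fits.
nork : ((t -> t) -> e) — florp needs e; nork needs (t -> t); neither fits.

yold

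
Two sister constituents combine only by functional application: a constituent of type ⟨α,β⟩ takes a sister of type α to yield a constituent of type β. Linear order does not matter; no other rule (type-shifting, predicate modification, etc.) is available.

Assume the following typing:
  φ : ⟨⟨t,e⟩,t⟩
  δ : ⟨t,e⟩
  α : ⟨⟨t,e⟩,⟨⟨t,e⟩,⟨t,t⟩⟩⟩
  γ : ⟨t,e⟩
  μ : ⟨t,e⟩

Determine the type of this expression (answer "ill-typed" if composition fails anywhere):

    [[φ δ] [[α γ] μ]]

[φ δ] — φ of type ⟨⟨t,e⟩,t⟩ combines with δ of type ⟨t,e⟩: type t.
[α γ] — α of type ⟨⟨t,e⟩,⟨⟨t,e⟩,⟨t,t⟩⟩⟩ combines with γ of type ⟨t,e⟩: type ⟨⟨t,e⟩,⟨t,t⟩⟩.
[[α γ] μ] — [α γ] of type ⟨⟨t,e⟩,⟨t,t⟩⟩ combines with μ of type ⟨t,e⟩: type ⟨t,t⟩.
[[φ δ] [[α γ] μ]] — [[α γ] μ] of type ⟨t,t⟩ combines with [φ δ] of type t: type t.

t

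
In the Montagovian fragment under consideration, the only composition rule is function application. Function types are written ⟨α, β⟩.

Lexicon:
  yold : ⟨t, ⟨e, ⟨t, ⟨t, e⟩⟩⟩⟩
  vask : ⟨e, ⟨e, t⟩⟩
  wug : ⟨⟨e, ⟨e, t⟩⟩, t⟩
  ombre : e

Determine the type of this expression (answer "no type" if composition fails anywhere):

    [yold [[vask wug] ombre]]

no type

[vask wug]: wug is ⟨⟨e, ⟨e, t⟩⟩, t⟩, vask is ⟨e, ⟨e, t⟩⟩; result t.
[[vask wug] ombre]: t with e — neither is a function whose domain matches the other; composition fails here.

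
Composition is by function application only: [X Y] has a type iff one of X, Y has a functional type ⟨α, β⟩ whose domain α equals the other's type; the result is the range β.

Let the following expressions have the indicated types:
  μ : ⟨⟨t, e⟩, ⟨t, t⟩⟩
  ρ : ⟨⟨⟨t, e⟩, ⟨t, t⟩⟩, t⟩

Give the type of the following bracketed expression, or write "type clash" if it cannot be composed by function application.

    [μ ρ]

At [μ ρ], ρ : ⟨⟨⟨t, e⟩, ⟨t, t⟩⟩, t⟩ takes μ : ⟨⟨t, e⟩, ⟨t, t⟩⟩, giving t.

t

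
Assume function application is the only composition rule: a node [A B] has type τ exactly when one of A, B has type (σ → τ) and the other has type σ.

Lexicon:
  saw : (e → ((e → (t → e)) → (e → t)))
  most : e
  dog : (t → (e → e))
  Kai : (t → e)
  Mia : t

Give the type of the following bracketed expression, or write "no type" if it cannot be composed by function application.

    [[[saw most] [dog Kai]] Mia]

[saw most]: saw is (e → ((e → (t → e)) → (e → t))), most is e; result ((e → (t → e)) → (e → t)).
At [dog Kai]: neither (t → (e → e)) nor (t → e) can take the other as argument; the node is ill-typed.

no type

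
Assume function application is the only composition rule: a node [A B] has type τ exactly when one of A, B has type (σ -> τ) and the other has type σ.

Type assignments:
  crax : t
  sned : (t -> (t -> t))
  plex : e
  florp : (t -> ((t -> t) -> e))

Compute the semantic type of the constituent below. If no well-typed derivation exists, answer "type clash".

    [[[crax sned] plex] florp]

type clash

[crax sned]: functor sned : (t -> (t -> t)), argument crax : t; result (t -> t).
[[crax sned] plex]: (t -> t) and e cannot combine by function application — type clash.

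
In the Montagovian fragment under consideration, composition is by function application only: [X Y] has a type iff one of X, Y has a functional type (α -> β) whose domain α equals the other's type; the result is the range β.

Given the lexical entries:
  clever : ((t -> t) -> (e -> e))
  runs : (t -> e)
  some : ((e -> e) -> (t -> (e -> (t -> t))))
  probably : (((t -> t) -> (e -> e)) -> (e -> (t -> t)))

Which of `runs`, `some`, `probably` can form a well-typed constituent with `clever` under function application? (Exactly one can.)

runs : (t -> e) — clever needs (t -> t); runs needs t; neither fits.
some : ((e -> e) -> (t -> (e -> (t -> t)))) — clever needs (t -> t); some needs (e -> e); neither fits.
probably — combines: probably : (((t -> t) -> (e -> e)) -> (e -> (t -> t))) takes clever : ((t -> t) -> (e -> e)) as argument, giving (e -> (t -> t)).

probably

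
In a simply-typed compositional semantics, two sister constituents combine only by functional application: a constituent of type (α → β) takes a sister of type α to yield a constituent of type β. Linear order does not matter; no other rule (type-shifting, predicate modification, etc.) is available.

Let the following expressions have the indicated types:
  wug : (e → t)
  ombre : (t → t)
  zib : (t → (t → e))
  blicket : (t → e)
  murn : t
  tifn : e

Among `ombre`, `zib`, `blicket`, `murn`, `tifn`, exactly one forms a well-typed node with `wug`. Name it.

ombre : (t → t) — no; wug wants e, and ombre wants t.
zib : (t → (t → e)) — no; wug wants e, and zib wants t.
blicket : (t → e) — no; wug wants e, and blicket wants t.
murn : t — no; wug wants e, and murn wants nothing (atomic).
tifn — combines: wug : (e → t) takes tifn : e as argument, giving t.

tifn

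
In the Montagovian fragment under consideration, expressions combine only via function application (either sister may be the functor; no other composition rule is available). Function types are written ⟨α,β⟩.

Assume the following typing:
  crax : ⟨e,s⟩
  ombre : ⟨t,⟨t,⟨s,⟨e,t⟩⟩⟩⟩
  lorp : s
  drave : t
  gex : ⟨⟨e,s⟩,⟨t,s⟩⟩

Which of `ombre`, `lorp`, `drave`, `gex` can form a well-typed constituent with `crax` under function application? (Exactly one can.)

gex

ombre : ⟨t,⟨t,⟨s,⟨e,t⟩⟩⟩⟩ — neither side's domain matches the other.
lorp : s — neither side's domain matches the other.
drave : t — neither side's domain matches the other.
gex — combines: gex : ⟨⟨e,s⟩,⟨t,s⟩⟩ takes crax : ⟨e,s⟩ as argument, giving ⟨t,s⟩.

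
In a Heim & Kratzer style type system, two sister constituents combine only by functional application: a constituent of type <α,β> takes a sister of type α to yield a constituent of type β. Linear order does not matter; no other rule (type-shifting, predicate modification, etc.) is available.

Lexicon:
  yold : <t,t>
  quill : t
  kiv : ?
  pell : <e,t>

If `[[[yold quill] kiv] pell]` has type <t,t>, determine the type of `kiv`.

<t,<<e,t>,<t,t>>>

[[[yold quill] kiv] pell] must have type <t,t>. The sister pell has type <e,t>; that is not a function onto <t,t>, so [[yold quill] kiv] must be the functor, of type <<e,t>,<t,t>>.
[[yold quill] kiv] must have type <<e,t>,<t,t>>. The sister [yold quill] has type t; that is not a function onto <<e,t>,<t,t>>, so kiv must be the functor, of type <t,<<e,t>,<t,t>>>.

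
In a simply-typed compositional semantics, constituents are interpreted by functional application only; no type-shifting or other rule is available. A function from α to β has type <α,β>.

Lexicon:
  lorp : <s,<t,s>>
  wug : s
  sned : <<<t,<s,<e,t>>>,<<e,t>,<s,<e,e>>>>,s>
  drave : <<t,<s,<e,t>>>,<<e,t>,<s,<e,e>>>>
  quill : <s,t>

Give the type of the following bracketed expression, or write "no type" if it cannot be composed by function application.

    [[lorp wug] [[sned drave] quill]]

s

At [lorp wug], lorp : <s,<t,s>> takes wug : s, giving <t,s>.
At [sned drave], sned : <<<t,<s,<e,t>>>,<<e,t>,<s,<e,e>>>>,s> takes drave : <<t,<s,<e,t>>>,<<e,t>,<s,<e,e>>>>, giving s.
At [[sned drave] quill], quill : <s,t> takes [sned drave] : s, giving t.
At [[lorp wug] [[sned drave] quill]], [lorp wug] : <t,s> takes [[sned drave] quill] : t, giving s.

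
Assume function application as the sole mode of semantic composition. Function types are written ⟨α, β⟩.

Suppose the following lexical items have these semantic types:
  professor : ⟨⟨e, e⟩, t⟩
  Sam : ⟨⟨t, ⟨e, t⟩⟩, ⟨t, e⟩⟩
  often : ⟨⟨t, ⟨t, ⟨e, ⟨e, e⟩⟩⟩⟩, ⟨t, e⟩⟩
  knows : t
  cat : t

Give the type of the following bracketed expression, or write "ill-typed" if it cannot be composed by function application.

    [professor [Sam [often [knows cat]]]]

[knows cat]: t with t — neither is a function whose domain matches the other; composition fails here.

ill-typed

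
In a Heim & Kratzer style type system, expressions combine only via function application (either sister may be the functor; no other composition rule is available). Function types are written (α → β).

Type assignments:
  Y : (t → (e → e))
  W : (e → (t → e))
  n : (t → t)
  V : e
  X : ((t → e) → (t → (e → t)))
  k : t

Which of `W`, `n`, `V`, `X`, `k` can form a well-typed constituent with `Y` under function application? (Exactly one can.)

k

W : (e → (t → e)) — neither side's domain matches the other.
n : (t → t) — neither side's domain matches the other.
V : e — neither side's domain matches the other.
X : ((t → e) → (t → (e → t))) — neither side's domain matches the other.
k — combines: Y : (t → (e → e)) takes k : t as argument, giving (e → e).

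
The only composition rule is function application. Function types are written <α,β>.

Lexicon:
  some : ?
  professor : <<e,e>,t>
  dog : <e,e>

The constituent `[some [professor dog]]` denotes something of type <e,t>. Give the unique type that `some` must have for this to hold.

<t,<e,t>>

For [some [professor dog]] to have type <e,t> with [professor dog] of type t, some must be the function: some : <t,<e,t>>.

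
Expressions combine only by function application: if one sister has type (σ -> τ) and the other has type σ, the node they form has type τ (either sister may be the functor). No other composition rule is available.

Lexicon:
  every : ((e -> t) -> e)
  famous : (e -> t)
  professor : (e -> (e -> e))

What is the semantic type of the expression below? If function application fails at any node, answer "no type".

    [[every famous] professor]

[every famous] — every of type ((e -> t) -> e) combines with famous of type (e -> t): type e.
[[every famous] professor] — professor of type (e -> (e -> e)) combines with [every famous] of type e: type (e -> e).

(e -> e)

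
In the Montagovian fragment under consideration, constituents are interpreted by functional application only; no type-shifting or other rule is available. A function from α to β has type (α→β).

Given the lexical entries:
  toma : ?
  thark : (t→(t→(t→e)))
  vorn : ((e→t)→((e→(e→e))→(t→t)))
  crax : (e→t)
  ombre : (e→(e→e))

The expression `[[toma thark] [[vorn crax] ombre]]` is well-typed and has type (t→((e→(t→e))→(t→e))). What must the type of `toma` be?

((t→(t→(t→e)))→((t→t)→(t→((e→(t→e))→(t→e)))))

[[toma thark] [[vorn crax] ombre]] is required to be (t→((e→(t→e))→(t→e))). [[vorn crax] ombre] : (t→t) cannot yield (t→((e→(t→e))→(t→e))) as functor, so [toma thark] : ((t→t)→(t→((e→(t→e))→(t→e)))).
[toma thark] is required to be ((t→t)→(t→((e→(t→e))→(t→e)))). thark : (t→(t→(t→e))) cannot yield ((t→t)→(t→((e→(t→e))→(t→e)))) as functor, so toma : ((t→(t→(t→e)))→((t→t)→(t→((e→(t→e))→(t→e))))).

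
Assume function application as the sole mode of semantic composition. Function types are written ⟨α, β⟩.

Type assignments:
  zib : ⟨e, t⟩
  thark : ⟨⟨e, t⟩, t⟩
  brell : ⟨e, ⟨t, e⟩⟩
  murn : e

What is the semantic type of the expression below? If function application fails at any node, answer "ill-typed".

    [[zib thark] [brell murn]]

e

[zib thark] — thark of type ⟨⟨e, t⟩, t⟩ combines with zib of type ⟨e, t⟩: type t.
[brell murn] — brell of type ⟨e, ⟨t, e⟩⟩ combines with murn of type e: type ⟨t, e⟩.
[[zib thark] [brell murn]] — [brell murn] of type ⟨t, e⟩ combines with [zib thark] of type t: type e.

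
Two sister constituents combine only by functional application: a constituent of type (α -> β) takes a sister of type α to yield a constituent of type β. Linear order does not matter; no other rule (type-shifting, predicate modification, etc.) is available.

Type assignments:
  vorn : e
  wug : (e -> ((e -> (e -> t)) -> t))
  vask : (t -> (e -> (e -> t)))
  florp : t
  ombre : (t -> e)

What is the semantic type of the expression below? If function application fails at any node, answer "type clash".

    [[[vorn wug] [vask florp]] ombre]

e

[vorn wug]: functor wug : (e -> ((e -> (e -> t)) -> t)), argument vorn : e; result ((e -> (e -> t)) -> t).
[vask florp]: functor vask : (t -> (e -> (e -> t))), argument florp : t; result (e -> (e -> t)).
[[vorn wug] [vask florp]]: functor [vorn wug] : ((e -> (e -> t)) -> t), argument [vask florp] : (e -> (e -> t)); result t.
[[[vorn wug] [vask florp]] ombre]: functor ombre : (t -> e), argument [[vorn wug] [vask florp]] : t; result e.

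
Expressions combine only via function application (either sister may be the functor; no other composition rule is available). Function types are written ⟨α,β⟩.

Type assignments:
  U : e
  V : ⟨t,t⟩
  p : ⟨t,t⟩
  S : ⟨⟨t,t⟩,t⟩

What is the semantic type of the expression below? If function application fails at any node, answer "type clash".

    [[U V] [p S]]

type clash

[U V]: e and ⟨t,t⟩ cannot combine by function application — type clash.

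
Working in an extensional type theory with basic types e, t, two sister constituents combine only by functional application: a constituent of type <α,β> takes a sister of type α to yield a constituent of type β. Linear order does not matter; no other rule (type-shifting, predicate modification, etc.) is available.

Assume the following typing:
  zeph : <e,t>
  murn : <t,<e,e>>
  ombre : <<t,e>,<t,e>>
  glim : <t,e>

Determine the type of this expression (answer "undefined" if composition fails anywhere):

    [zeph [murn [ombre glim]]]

undefined

[ombre glim]: <<t,e>,<t,e>> applied to <t,e> yields <t,e>.
At [murn [ombre glim]]: neither <t,<e,e>> nor <t,e> can take the other as argument; the node is ill-typed.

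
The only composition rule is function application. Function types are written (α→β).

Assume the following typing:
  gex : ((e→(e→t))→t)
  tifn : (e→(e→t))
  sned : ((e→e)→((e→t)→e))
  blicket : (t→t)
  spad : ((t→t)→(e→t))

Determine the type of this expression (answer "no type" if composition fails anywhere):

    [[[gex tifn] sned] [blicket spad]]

no type

[gex tifn]: gex is ((e→(e→t))→t), tifn is (e→(e→t)); result t.
[[gex tifn] sned]: t and ((e→e)→((e→t)→e)) cannot combine by function application — type clash.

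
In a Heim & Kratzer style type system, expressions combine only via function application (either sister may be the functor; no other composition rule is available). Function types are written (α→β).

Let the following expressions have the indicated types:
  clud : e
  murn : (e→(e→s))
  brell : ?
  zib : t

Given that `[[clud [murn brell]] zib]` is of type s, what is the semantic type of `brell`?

((e→(e→s))→(e→(t→s)))

[[clud [murn brell]] zib] is required to be s. zib : t cannot yield s as functor, so [clud [murn brell]] : (t→s).
[clud [murn brell]] is required to be (t→s). clud : e cannot yield (t→s) as functor, so [murn brell] : (e→(t→s)).
[murn brell] is required to be (e→(t→s)). murn : (e→(e→s)) cannot yield (e→(t→s)) as functor, so brell : ((e→(e→s))→(e→(t→s))).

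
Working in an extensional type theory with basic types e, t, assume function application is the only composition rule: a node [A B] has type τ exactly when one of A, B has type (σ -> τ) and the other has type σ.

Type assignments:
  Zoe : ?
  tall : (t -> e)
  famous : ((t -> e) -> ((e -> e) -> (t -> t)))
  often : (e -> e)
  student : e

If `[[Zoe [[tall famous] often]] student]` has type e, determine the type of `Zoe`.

[[Zoe [[tall famous] often]] student] is required to be e. student : e cannot yield e as functor, so [Zoe [[tall famous] often]] : (e -> e).
[Zoe [[tall famous] often]] is required to be (e -> e). [[tall famous] often] : (t -> t) cannot yield (e -> e) as functor, so Zoe : ((t -> t) -> (e -> e)).

((t -> t) -> (e -> e))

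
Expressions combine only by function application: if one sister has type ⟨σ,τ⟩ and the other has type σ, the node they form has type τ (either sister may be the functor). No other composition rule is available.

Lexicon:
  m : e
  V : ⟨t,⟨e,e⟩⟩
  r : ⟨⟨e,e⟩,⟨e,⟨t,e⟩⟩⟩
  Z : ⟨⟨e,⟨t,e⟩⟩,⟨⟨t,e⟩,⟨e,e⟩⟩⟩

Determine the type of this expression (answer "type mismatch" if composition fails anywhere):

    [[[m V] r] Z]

[m V]: e and ⟨t,⟨e,e⟩⟩ cannot combine by function application — type clash.

type mismatch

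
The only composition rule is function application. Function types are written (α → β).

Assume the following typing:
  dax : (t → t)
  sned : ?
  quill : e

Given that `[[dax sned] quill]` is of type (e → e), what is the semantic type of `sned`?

((t → t) → (e → (e → e)))

For [[dax sned] quill] to have type (e → e) with quill of type e, [dax sned] must be the function: [dax sned] : (e → (e → e)).
For [dax sned] to have type (e → (e → e)) with dax of type (t → t), sned must be the function: sned : ((t → t) → (e → (e → e))).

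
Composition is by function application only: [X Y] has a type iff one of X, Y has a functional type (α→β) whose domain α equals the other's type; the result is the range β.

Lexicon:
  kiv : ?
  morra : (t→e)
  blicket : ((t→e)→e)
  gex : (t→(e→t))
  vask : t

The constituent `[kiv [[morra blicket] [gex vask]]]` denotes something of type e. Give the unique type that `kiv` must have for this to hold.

For [kiv [[morra blicket] [gex vask]]] to have type e with [[morra blicket] [gex vask]] of type t, kiv must be the function: kiv : (t→e).

(t→e)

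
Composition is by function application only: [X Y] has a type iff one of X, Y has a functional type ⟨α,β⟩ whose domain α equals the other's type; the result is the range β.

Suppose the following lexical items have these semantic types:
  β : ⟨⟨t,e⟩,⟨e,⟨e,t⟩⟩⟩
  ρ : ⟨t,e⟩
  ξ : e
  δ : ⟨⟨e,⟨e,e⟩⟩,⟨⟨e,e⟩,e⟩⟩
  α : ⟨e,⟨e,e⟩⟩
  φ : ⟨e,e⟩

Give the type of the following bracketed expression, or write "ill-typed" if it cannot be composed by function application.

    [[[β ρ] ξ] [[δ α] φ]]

[β ρ] — β of type ⟨⟨t,e⟩,⟨e,⟨e,t⟩⟩⟩ combines with ρ of type ⟨t,e⟩: type ⟨e,⟨e,t⟩⟩.
[[β ρ] ξ] — [β ρ] of type ⟨e,⟨e,t⟩⟩ combines with ξ of type e: type ⟨e,t⟩.
[δ α] — δ of type ⟨⟨e,⟨e,e⟩⟩,⟨⟨e,e⟩,e⟩⟩ combines with α of type ⟨e,⟨e,e⟩⟩: type ⟨⟨e,e⟩,e⟩.
[[δ α] φ] — [δ α] of type ⟨⟨e,e⟩,e⟩ combines with φ of type ⟨e,e⟩: type e.
[[[β ρ] ξ] [[δ α] φ]] — [[β ρ] ξ] of type ⟨e,t⟩ combines with [[δ α] φ] of type e: type t.

t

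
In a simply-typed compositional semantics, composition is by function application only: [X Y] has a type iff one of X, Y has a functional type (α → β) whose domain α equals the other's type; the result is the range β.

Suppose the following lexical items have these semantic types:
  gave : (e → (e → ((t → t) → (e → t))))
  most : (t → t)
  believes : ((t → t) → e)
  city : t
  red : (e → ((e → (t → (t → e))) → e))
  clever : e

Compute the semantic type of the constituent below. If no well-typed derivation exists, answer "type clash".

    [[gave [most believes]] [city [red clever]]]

At [most believes], believes : ((t → t) → e) takes most : (t → t), giving e.
At [gave [most believes]], gave : (e → (e → ((t → t) → (e → t)))) takes [most believes] : e, giving (e → ((t → t) → (e → t))).
At [red clever], red : (e → ((e → (t → (t → e))) → e)) takes clever : e, giving ((e → (t → (t → e))) → e).
At [city [red clever]]: neither t nor ((e → (t → (t → e))) → e) can take the other as argument; the node is ill-typed.

type clash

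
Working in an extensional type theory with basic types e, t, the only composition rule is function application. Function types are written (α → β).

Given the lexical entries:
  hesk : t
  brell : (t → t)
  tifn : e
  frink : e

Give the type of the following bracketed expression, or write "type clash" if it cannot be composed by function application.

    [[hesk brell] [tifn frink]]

At [hesk brell], brell : (t → t) takes hesk : t, giving t.
At [tifn frink]: neither e nor e can take the other as argument; the node is ill-typed.

type clash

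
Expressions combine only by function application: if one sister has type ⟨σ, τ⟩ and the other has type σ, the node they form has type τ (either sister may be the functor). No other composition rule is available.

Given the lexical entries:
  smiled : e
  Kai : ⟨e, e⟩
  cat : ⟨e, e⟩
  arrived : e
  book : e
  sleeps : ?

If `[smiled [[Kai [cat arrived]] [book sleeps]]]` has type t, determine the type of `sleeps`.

⟨e, ⟨e, ⟨e, t⟩⟩⟩

At [smiled [[Kai [cat arrived]] [book sleeps]]] (required: t): smiled is e, which is not a function with range t; hence [[Kai [cat arrived]] [book sleeps]] is the functor — type ⟨e, t⟩.
At [[Kai [cat arrived]] [book sleeps]] (required: ⟨e, t⟩): [Kai [cat arrived]] is e, which is not a function with range ⟨e, t⟩; hence [book sleeps] is the functor — type ⟨e, ⟨e, t⟩⟩.
At [book sleeps] (required: ⟨e, ⟨e, t⟩⟩): book is e, which is not a function with range ⟨e, ⟨e, t⟩⟩; hence sleeps is the functor — type ⟨e, ⟨e, ⟨e, t⟩⟩⟩.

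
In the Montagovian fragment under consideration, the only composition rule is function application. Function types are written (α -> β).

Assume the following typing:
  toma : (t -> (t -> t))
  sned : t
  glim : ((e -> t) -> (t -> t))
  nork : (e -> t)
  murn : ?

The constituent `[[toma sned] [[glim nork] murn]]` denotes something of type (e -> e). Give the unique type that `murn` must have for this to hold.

((t -> t) -> ((t -> t) -> (e -> e)))

At [[toma sned] [[glim nork] murn]] (required: (e -> e)): [toma sned] is (t -> t), which is not a function with range (e -> e); hence [[glim nork] murn] is the functor — type ((t -> t) -> (e -> e)).
At [[glim nork] murn] (required: ((t -> t) -> (e -> e))): [glim nork] is (t -> t), which is not a function with range ((t -> t) -> (e -> e)); hence murn is the functor — type ((t -> t) -> ((t -> t) -> (e -> e))).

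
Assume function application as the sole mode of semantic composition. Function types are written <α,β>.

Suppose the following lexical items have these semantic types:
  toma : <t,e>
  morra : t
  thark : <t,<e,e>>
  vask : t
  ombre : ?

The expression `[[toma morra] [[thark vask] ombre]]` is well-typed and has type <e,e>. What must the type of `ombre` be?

[[toma morra] [[thark vask] ombre]] must have type <e,e>. The sister [toma morra] has type e; that is not a function onto <e,e>, so [[thark vask] ombre] must be the functor, of type <e,<e,e>>.
[[thark vask] ombre] must have type <e,<e,e>>. The sister [thark vask] has type <e,e>; that is not a function onto <e,<e,e>>, so ombre must be the functor, of type <<e,e>,<e,<e,e>>>.

<<e,e>,<e,<e,e>>>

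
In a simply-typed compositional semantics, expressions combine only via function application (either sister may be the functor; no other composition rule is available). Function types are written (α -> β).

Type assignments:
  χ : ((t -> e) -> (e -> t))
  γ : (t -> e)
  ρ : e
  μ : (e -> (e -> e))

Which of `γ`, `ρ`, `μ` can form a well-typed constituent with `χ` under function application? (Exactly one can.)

γ

γ — combines: χ : ((t -> e) -> (e -> t)) takes γ : (t -> e) as argument, giving (e -> t).
ρ : e — χ needs (t -> e); ρ needs nothing (atomic); neither fits.
μ : (e -> (e -> e)) — χ needs (t -> e); μ needs e; neither fits.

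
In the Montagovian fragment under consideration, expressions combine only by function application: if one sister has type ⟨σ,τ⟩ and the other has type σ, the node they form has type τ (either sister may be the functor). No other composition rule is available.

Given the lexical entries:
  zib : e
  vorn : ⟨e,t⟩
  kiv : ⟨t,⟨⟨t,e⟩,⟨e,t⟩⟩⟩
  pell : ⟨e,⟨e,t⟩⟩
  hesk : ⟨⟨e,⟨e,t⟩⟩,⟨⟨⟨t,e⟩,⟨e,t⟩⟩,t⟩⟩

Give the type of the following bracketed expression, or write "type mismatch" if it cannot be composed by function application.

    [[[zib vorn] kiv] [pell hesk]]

[zib vorn]: ⟨e,t⟩ applied to e yields t.
[[zib vorn] kiv]: ⟨t,⟨⟨t,e⟩,⟨e,t⟩⟩⟩ applied to t yields ⟨⟨t,e⟩,⟨e,t⟩⟩.
[pell hesk]: ⟨⟨e,⟨e,t⟩⟩,⟨⟨⟨t,e⟩,⟨e,t⟩⟩,t⟩⟩ applied to ⟨e,⟨e,t⟩⟩ yields ⟨⟨⟨t,e⟩,⟨e,t⟩⟩,t⟩.
[[[zib vorn] kiv] [pell hesk]]: ⟨⟨⟨t,e⟩,⟨e,t⟩⟩,t⟩ applied to ⟨⟨t,e⟩,⟨e,t⟩⟩ yields t.

t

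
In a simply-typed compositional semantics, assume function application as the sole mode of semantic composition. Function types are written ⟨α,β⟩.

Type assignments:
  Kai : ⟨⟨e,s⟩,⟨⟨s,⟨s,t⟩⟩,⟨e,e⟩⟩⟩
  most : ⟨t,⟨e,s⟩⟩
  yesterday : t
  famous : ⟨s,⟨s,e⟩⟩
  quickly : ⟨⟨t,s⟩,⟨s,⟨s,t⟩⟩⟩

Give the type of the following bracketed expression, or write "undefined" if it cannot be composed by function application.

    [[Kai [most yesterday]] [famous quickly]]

[most yesterday]: functor most : ⟨t,⟨e,s⟩⟩, argument yesterday : t; result ⟨e,s⟩.
[Kai [most yesterday]]: functor Kai : ⟨⟨e,s⟩,⟨⟨s,⟨s,t⟩⟩,⟨e,e⟩⟩⟩, argument [most yesterday] : ⟨e,s⟩; result ⟨⟨s,⟨s,t⟩⟩,⟨e,e⟩⟩.
[famous quickly]: ⟨s,⟨s,e⟩⟩ and ⟨⟨t,s⟩,⟨s,⟨s,t⟩⟩⟩ cannot combine by function application — type clash.

undefined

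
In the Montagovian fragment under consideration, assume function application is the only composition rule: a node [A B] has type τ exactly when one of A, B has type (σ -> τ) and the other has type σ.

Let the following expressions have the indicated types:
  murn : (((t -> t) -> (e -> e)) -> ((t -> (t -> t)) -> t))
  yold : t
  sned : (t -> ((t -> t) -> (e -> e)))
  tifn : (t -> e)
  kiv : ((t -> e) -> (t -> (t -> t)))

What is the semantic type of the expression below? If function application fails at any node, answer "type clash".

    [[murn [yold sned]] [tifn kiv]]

t

[yold sned]: sned is (t -> ((t -> t) -> (e -> e))), yold is t; result ((t -> t) -> (e -> e)).
[murn [yold sned]]: murn is (((t -> t) -> (e -> e)) -> ((t -> (t -> t)) -> t)), [yold sned] is ((t -> t) -> (e -> e)); result ((t -> (t -> t)) -> t).
[tifn kiv]: kiv is ((t -> e) -> (t -> (t -> t))), tifn is (t -> e); result (t -> (t -> t)).
[[murn [yold sned]] [tifn kiv]]: [murn [yold sned]] is ((t -> (t -> t)) -> t), [tifn kiv] is (t -> (t -> t)); result t.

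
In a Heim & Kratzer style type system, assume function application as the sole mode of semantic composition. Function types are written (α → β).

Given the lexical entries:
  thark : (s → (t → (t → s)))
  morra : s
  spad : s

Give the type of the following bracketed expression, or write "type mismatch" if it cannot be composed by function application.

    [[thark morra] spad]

[thark morra]: thark is (s → (t → (t → s))), morra is s; result (t → (t → s)).
[[thark morra] spad]: (t → (t → s)) and s cannot combine by function application — type clash.

type mismatch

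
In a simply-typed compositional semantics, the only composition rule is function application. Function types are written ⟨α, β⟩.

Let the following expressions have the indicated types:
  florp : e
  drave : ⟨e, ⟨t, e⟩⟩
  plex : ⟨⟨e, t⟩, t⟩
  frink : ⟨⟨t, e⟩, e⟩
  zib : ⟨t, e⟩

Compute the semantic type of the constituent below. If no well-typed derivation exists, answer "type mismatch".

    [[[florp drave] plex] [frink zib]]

type mismatch

[florp drave]: drave is ⟨e, ⟨t, e⟩⟩, florp is e; result ⟨t, e⟩.
At [[florp drave] plex]: neither ⟨t, e⟩ nor ⟨⟨e, t⟩, t⟩ can take the other as argument; the node is ill-typed.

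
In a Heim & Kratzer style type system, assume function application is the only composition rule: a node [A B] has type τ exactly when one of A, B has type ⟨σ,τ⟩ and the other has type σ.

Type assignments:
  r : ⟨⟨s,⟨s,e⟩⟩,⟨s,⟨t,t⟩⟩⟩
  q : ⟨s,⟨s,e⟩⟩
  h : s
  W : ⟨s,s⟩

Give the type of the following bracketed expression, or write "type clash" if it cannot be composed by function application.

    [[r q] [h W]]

[r q]: ⟨⟨s,⟨s,e⟩⟩,⟨s,⟨t,t⟩⟩⟩ applied to ⟨s,⟨s,e⟩⟩ yields ⟨s,⟨t,t⟩⟩.
[h W]: ⟨s,s⟩ applied to s yields s.
[[r q] [h W]]: ⟨s,⟨t,t⟩⟩ applied to s yields ⟨t,t⟩.

⟨t,t⟩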